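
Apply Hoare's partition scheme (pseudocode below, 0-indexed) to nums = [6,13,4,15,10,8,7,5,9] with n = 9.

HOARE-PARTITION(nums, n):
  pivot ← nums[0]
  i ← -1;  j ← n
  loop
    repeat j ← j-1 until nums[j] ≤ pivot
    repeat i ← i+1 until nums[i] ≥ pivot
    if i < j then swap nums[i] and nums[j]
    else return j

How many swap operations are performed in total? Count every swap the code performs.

pivot = nums[0] = 6; i = -1, j = 9
j→7 (nums[7]=5≤6), i→0 (nums[0]=6≥6); i<j, swap → [5,13,4,15,10,8,7,6,9]
j→2 (nums[2]=4≤6), i→1 (nums[1]=13≥6); i<j, swap → [5,4,13,15,10,8,7,6,9]
j→1, i→2; i≥j, return j=1. nums = [5,4,13,15,10,8,7,6,9]

2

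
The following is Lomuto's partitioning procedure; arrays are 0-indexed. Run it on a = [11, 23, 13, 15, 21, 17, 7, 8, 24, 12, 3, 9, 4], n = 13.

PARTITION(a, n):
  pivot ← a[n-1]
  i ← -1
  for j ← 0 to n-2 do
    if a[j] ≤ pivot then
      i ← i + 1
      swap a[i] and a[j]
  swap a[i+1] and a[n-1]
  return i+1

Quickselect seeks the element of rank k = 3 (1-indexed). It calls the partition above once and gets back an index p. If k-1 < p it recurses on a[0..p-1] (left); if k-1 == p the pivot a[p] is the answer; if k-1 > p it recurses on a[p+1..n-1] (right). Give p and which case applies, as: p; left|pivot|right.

1; right

pivot=4, i=-1
j=0: 11>4, skip
j=1: 23>4, skip
j=2: 13>4, skip
j=3: 15>4, skip
j=4: 21>4, skip
j=5: 17>4, skip
j=6: 7>4, skip
j=7: 8>4, skip
j=8: 24>4, skip
j=9: 12>4, skip
j=10: 3≤4, i=0, swap(0,10) ⇒ [3, 23, 13, 15, 21, 17, 7, 8, 24, 12, 11, 9, 4]
j=11: 9>4, skip
swap(1,12) ⇒ [3, 4, 13, 15, 21, 17, 7, 8, 24, 12, 11, 9, 23]; return 1
p = 1; k-1 = 2 > 1 ⇒ right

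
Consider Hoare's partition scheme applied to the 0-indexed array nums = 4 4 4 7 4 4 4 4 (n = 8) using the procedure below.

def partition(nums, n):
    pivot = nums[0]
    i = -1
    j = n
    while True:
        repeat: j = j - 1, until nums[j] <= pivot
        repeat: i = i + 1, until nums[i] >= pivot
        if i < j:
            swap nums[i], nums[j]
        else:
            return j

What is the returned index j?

pivot = nums[0] = 4; i = -1, j = 8
j→7 (nums[7]=4≤4), i→0 (nums[0]=4≥4); i<j, swap → 4 4 4 7 4 4 4 4
j→6 (nums[6]=4≤4), i→1 (nums[1]=4≥4); i<j, swap → 4 4 4 7 4 4 4 4
j→5 (nums[5]=4≤4), i→2 (nums[2]=4≥4); i<j, swap → 4 4 4 7 4 4 4 4
j→4 (nums[4]=4≤4), i→3 (nums[3]=7≥4); i<j, swap → 4 4 4 4 7 4 4 4
j→3, i→4; i≥j, return j=3. nums = 4 4 4 4 7 4 4 4

3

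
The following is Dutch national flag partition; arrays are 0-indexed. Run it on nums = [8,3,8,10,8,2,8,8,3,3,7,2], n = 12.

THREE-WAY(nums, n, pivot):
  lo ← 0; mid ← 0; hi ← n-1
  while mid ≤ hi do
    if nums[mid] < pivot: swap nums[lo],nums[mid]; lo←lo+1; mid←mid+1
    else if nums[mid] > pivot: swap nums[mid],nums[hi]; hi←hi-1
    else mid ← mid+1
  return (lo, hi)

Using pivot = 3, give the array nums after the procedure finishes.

[2,2,3,3,3,8,8,8,10,7,8,8]

pivot = 3; lo=0, mid=0, hi=11
nums[mid]=8>3: swap nums[0],nums[11]; hi=10 → [2,3,8,10,8,2,8,8,3,3,7,8]
nums[mid]=2<3: swap nums[0],nums[0]; lo=1,mid=1 → [2,3,8,10,8,2,8,8,3,3,7,8]
nums[mid]=3=3: mid=2
nums[mid]=8>3: swap nums[2],nums[10]; hi=9 → [2,3,7,10,8,2,8,8,3,3,8,8]
nums[mid]=7>3: swap nums[2],nums[9]; hi=8 → [2,3,3,10,8,2,8,8,3,7,8,8]
nums[mid]=3=3: mid=3
nums[mid]=10>3: swap nums[3],nums[8]; hi=7 → [2,3,3,3,8,2,8,8,10,7,8,8]
nums[mid]=3=3: mid=4
nums[mid]=8>3: swap nums[4],nums[7]; hi=6 → [2,3,3,3,8,2,8,8,10,7,8,8]
nums[mid]=8>3: swap nums[4],nums[6]; hi=5 → [2,3,3,3,8,2,8,8,10,7,8,8]
nums[mid]=8>3: swap nums[4],nums[5]; hi=4 → [2,3,3,3,2,8,8,8,10,7,8,8]
nums[mid]=2<3: swap nums[1],nums[4]; lo=2,mid=5 → [2,2,3,3,3,8,8,8,10,7,8,8]
end: lo=2, hi=4; nums = [2,2,3,3,3,8,8,8,10,7,8,8]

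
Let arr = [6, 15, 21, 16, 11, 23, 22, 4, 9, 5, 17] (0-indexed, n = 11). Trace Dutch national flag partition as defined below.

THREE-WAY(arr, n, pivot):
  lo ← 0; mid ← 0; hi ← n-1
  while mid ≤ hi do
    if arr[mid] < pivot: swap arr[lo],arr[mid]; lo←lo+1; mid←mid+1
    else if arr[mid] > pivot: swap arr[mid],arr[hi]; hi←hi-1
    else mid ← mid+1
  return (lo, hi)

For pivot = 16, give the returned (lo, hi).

pivot = 16; lo=0, mid=0, hi=10
arr[mid]=6<16: swap arr[0],arr[0]; lo=1,mid=1 → [6, 15, 21, 16, 11, 23, 22, 4, 9, 5, 17]
arr[mid]=15<16: swap arr[1],arr[1]; lo=2,mid=2 → [6, 15, 21, 16, 11, 23, 22, 4, 9, 5, 17]
arr[mid]=21>16: swap arr[2],arr[10]; hi=9 → [6, 15, 17, 16, 11, 23, 22, 4, 9, 5, 21]
arr[mid]=17>16: swap arr[2],arr[9]; hi=8 → [6, 15, 5, 16, 11, 23, 22, 4, 9, 17, 21]
arr[mid]=5<16: swap arr[2],arr[2]; lo=3,mid=3 → [6, 15, 5, 16, 11, 23, 22, 4, 9, 17, 21]
arr[mid]=16=16: mid=4
arr[mid]=11<16: swap arr[3],arr[4]; lo=4,mid=5 → [6, 15, 5, 11, 16, 23, 22, 4, 9, 17, 21]
arr[mid]=23>16: swap arr[5],arr[8]; hi=7 → [6, 15, 5, 11, 16, 9, 22, 4, 23, 17, 21]
arr[mid]=9<16: swap arr[4],arr[5]; lo=5,mid=6 → [6, 15, 5, 11, 9, 16, 22, 4, 23, 17, 21]
arr[mid]=22>16: swap arr[6],arr[7]; hi=6 → [6, 15, 5, 11, 9, 16, 4, 22, 23, 17, 21]
arr[mid]=4<16: swap arr[5],arr[6]; lo=6,mid=7 → [6, 15, 5, 11, 9, 4, 16, 22, 23, 17, 21]
end: lo=6, hi=6; arr = [6, 15, 5, 11, 9, 4, 16, 22, 23, 17, 21]

(6, 6)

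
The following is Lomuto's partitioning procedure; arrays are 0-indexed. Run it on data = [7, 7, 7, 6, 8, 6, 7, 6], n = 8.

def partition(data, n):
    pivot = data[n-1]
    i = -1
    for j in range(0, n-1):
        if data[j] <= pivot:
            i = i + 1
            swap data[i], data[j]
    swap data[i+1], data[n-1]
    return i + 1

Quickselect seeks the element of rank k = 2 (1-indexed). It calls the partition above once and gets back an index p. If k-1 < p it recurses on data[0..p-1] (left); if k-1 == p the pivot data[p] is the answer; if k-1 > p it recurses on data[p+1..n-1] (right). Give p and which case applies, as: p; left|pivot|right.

2; left

pivot=6, i=-1
j=0: 7>6, skip
j=1: 7>6, skip
j=2: 7>6, skip
j=3: 6≤6, i=0, swap(0,3) ⇒ [6, 7, 7, 7, 8, 6, 7, 6]
j=4: 8>6, skip
j=5: 6≤6, i=1, swap(1,5) ⇒ [6, 6, 7, 7, 8, 7, 7, 6]
j=6: 7>6, skip
swap(2,7) ⇒ [6, 6, 6, 7, 8, 7, 7, 7]; return 2
p = 2; k-1 = 1 < 2 ⇒ left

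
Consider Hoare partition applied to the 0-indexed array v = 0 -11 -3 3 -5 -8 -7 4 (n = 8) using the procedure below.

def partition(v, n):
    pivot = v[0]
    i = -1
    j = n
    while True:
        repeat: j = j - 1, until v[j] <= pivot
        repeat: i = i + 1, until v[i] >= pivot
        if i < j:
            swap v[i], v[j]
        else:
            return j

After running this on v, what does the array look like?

-7 -11 -3 -8 -5 3 0 4

pivot=0
j stops at 6 (-7), i stops at 0 (0); swap ⇒ -7 -11 -3 3 -5 -8 0 4
j stops at 5 (-8), i stops at 3 (3); swap ⇒ -7 -11 -3 -8 -5 3 0 4
j stops at 4, i stops at 5; i≥j ⇒ return 4. v=-7 -11 -3 -8 -5 3 0 4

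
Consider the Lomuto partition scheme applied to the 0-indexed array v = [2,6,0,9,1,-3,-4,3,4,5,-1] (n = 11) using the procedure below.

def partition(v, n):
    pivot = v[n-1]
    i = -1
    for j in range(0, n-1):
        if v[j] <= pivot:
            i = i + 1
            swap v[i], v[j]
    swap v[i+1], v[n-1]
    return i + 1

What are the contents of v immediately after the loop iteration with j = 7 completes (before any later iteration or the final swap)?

[-3,-4,0,9,1,2,6,3,4,5,-1]

pivot=-1, i=-1
j=0: 2>-1, skip
j=1: 6>-1, skip
j=2: 0>-1, skip
j=3: 9>-1, skip
j=4: 1>-1, skip
j=5: -3≤-1, i=0, swap(0,5) ⇒ [-3,6,0,9,1,2,-4,3,4,5,-1]
j=6: -4≤-1, i=1, swap(1,6) ⇒ [-3,-4,0,9,1,2,6,3,4,5,-1]
j=7: 3>-1, skip
(after j=7) v = [-3,-4,0,9,1,2,6,3,4,5,-1]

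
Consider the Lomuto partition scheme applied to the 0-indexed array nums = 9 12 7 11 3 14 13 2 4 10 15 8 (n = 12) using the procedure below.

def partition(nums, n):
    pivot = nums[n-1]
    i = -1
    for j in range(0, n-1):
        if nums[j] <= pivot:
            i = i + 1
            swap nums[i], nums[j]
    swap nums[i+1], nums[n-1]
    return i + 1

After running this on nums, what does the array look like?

7 3 2 4 8 14 13 9 11 10 15 12

pivot=8, i=-1
j=0: 9>8, skip
j=1: 12>8, skip
j=2: 7≤8, i=0, swap(0,2) ⇒ 7 12 9 11 3 14 13 2 4 10 15 8
j=3: 11>8, skip
j=4: 3≤8, i=1, swap(1,4) ⇒ 7 3 9 11 12 14 13 2 4 10 15 8
j=5: 14>8, skip
j=6: 13>8, skip
j=7: 2≤8, i=2, swap(2,7) ⇒ 7 3 2 11 12 14 13 9 4 10 15 8
j=8: 4≤8, i=3, swap(3,8) ⇒ 7 3 2 4 12 14 13 9 11 10 15 8
j=9: 10>8, skip
j=10: 15>8, skip
swap(4,11) ⇒ 7 3 2 4 8 14 13 9 11 10 15 12; return 4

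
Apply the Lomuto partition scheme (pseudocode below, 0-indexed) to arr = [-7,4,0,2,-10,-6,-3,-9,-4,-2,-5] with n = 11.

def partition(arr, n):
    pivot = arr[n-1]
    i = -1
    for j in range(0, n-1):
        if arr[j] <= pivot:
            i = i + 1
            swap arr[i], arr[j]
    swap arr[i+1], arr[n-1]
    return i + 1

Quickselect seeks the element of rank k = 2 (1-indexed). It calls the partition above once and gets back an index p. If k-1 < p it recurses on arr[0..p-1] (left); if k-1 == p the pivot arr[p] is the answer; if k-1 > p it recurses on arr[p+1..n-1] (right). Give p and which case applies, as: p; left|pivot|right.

pivot=-5, i=-1
j=0: -7≤-5, i=0, swap(0,0) ⇒ [-7,4,0,2,-10,-6,-3,-9,-4,-2,-5]
j=1: 4>-5, skip
j=2: 0>-5, skip
j=3: 2>-5, skip
j=4: -10≤-5, i=1, swap(1,4) ⇒ [-7,-10,0,2,4,-6,-3,-9,-4,-2,-5]
j=5: -6≤-5, i=2, swap(2,5) ⇒ [-7,-10,-6,2,4,0,-3,-9,-4,-2,-5]
j=6: -3>-5, skip
j=7: -9≤-5, i=3, swap(3,7) ⇒ [-7,-10,-6,-9,4,0,-3,2,-4,-2,-5]
j=8: -4>-5, skip
j=9: -2>-5, skip
swap(4,10) ⇒ [-7,-10,-6,-9,-5,0,-3,2,-4,-2,4]; return 4
p = 4; k-1 = 1 < 4 ⇒ left

4; left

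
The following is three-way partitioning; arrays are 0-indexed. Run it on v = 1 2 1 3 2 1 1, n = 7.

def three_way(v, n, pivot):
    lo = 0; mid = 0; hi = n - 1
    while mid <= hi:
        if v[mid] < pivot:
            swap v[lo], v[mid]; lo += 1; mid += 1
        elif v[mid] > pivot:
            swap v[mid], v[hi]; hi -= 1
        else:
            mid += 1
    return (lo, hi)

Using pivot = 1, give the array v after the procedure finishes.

pivot = 1; lo=0, mid=0, hi=6
v[mid]=1=1: mid=1
v[mid]=2>1: swap v[1],v[6]; hi=5 → 1 1 1 3 2 1 2
v[mid]=1=1: mid=2
v[mid]=1=1: mid=3
v[mid]=3>1: swap v[3],v[5]; hi=4 → 1 1 1 1 2 3 2
v[mid]=1=1: mid=4
v[mid]=2>1: swap v[4],v[4]; hi=3 → 1 1 1 1 2 3 2
end: lo=0, hi=3; v = 1 1 1 1 2 3 2

1 1 1 1 2 3 2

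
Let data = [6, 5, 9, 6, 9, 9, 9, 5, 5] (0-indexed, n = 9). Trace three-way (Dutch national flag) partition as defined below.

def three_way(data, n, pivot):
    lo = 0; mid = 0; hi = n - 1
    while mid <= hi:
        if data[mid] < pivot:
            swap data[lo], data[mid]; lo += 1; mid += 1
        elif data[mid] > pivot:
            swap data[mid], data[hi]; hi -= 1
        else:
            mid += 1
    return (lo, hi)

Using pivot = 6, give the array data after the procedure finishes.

pivot = 6; lo=0, mid=0, hi=8
data[mid]=6=6: mid=1
data[mid]=5<6: swap data[0],data[1]; lo=1,mid=2 → [5, 6, 9, 6, 9, 9, 9, 5, 5]
data[mid]=9>6: swap data[2],data[8]; hi=7 → [5, 6, 5, 6, 9, 9, 9, 5, 9]
data[mid]=5<6: swap data[1],data[2]; lo=2,mid=3 → [5, 5, 6, 6, 9, 9, 9, 5, 9]
data[mid]=6=6: mid=4
data[mid]=9>6: swap data[4],data[7]; hi=6 → [5, 5, 6, 6, 5, 9, 9, 9, 9]
data[mid]=5<6: swap data[2],data[4]; lo=3,mid=5 → [5, 5, 5, 6, 6, 9, 9, 9, 9]
data[mid]=9>6: swap data[5],data[6]; hi=5 → [5, 5, 5, 6, 6, 9, 9, 9, 9]
data[mid]=9>6: swap data[5],data[5]; hi=4 → [5, 5, 5, 6, 6, 9, 9, 9, 9]
end: lo=3, hi=4; data = [5, 5, 5, 6, 6, 9, 9, 9, 9]

[5, 5, 5, 6, 6, 9, 9, 9, 9]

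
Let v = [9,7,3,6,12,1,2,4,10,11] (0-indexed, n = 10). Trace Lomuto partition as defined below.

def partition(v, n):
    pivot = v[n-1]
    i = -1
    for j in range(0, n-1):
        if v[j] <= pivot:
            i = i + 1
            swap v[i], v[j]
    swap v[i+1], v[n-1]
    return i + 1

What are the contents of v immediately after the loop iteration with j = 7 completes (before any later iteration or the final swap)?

[9,7,3,6,1,2,4,12,10,11]

pivot = v[9] = 11; i = -1
j=0: v[0]=9 ≤ 11 → i=0, swap v[0],v[0] (no change) → [9,7,3,6,12,1,2,4,10,11]
j=1: v[1]=7 ≤ 11 → i=1, swap v[1],v[1] (no change) → [9,7,3,6,12,1,2,4,10,11]
j=2: v[2]=3 ≤ 11 → i=2, swap v[2],v[2] (no change) → [9,7,3,6,12,1,2,4,10,11]
j=3: v[3]=6 ≤ 11 → i=3, swap v[3],v[3] (no change) → [9,7,3,6,12,1,2,4,10,11]
j=4: v[4]=12 > 11 → no swap
j=5: v[5]=1 ≤ 11 → i=4, swap v[4],v[5] → [9,7,3,6,1,12,2,4,10,11]
j=6: v[6]=2 ≤ 11 → i=5, swap v[5],v[6] → [9,7,3,6,1,2,12,4,10,11]
j=7: v[7]=4 ≤ 11 → i=6, swap v[6],v[7] → [9,7,3,6,1,2,4,12,10,11]
(after j=7) v = [9,7,3,6,1,2,4,12,10,11]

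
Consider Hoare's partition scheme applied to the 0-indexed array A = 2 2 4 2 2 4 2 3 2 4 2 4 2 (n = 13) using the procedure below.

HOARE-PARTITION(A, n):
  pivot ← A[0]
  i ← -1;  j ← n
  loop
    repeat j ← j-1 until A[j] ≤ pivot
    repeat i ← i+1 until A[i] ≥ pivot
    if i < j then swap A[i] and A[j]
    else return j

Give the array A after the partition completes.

2 2 2 2 2 4 2 3 4 4 2 4 2

pivot=2
j stops at 12 (2), i stops at 0 (2); swap ⇒ 2 2 4 2 2 4 2 3 2 4 2 4 2
j stops at 10 (2), i stops at 1 (2); swap ⇒ 2 2 4 2 2 4 2 3 2 4 2 4 2
j stops at 8 (2), i stops at 2 (4); swap ⇒ 2 2 2 2 2 4 2 3 4 4 2 4 2
j stops at 6 (2), i stops at 3 (2); swap ⇒ 2 2 2 2 2 4 2 3 4 4 2 4 2
j stops at 4, i stops at 4; i≥j ⇒ return 4. A=2 2 2 2 2 4 2 3 4 4 2 4 2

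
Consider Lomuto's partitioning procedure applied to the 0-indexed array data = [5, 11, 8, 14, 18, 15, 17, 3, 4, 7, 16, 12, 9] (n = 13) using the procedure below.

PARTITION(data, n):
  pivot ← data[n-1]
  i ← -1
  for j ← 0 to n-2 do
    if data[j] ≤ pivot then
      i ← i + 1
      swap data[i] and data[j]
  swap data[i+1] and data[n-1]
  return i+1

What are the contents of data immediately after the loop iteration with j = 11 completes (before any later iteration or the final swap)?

[5, 8, 3, 4, 7, 15, 17, 11, 14, 18, 16, 12, 9]

pivot = data[12] = 9; i = -1
j=0: data[0]=5 ≤ 9 → i=0, swap data[0],data[0] (no change) → [5, 11, 8, 14, 18, 15, 17, 3, 4, 7, 16, 12, 9]
j=1: data[1]=11 > 9 → no swap
j=2: data[2]=8 ≤ 9 → i=1, swap data[1],data[2] → [5, 8, 11, 14, 18, 15, 17, 3, 4, 7, 16, 12, 9]
j=3: data[3]=14 > 9 → no swap
j=4: data[4]=18 > 9 → no swap
j=5: data[5]=15 > 9 → no swap
j=6: data[6]=17 > 9 → no swap
j=7: data[7]=3 ≤ 9 → i=2, swap data[2],data[7] → [5, 8, 3, 14, 18, 15, 17, 11, 4, 7, 16, 12, 9]
j=8: data[8]=4 ≤ 9 → i=3, swap data[3],data[8] → [5, 8, 3, 4, 18, 15, 17, 11, 14, 7, 16, 12, 9]
j=9: data[9]=7 ≤ 9 → i=4, swap data[4],data[9] → [5, 8, 3, 4, 7, 15, 17, 11, 14, 18, 16, 12, 9]
j=10: data[10]=16 > 9 → no swap
j=11: data[11]=12 > 9 → no swap
(after j=11) data = [5, 8, 3, 4, 7, 15, 17, 11, 14, 18, 16, 12, 9]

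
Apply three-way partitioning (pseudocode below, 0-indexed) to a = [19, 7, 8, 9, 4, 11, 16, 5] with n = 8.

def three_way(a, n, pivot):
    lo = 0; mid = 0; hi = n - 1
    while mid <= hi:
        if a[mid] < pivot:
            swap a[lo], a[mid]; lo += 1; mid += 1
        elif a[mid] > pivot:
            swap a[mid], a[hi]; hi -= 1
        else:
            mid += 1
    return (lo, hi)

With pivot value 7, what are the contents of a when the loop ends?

[5, 4, 7, 9, 11, 16, 8, 19]

pivot = 7; lo=0, mid=0, hi=7
a[mid]=19>7: swap a[0],a[7]; hi=6 → [5, 7, 8, 9, 4, 11, 16, 19]
a[mid]=5<7: swap a[0],a[0]; lo=1,mid=1 → [5, 7, 8, 9, 4, 11, 16, 19]
a[mid]=7=7: mid=2
a[mid]=8>7: swap a[2],a[6]; hi=5 → [5, 7, 16, 9, 4, 11, 8, 19]
a[mid]=16>7: swap a[2],a[5]; hi=4 → [5, 7, 11, 9, 4, 16, 8, 19]
a[mid]=11>7: swap a[2],a[4]; hi=3 → [5, 7, 4, 9, 11, 16, 8, 19]
a[mid]=4<7: swap a[1],a[2]; lo=2,mid=3 → [5, 4, 7, 9, 11, 16, 8, 19]
a[mid]=9>7: swap a[3],a[3]; hi=2 → [5, 4, 7, 9, 11, 16, 8, 19]
end: lo=2, hi=2; a = [5, 4, 7, 9, 11, 16, 8, 19]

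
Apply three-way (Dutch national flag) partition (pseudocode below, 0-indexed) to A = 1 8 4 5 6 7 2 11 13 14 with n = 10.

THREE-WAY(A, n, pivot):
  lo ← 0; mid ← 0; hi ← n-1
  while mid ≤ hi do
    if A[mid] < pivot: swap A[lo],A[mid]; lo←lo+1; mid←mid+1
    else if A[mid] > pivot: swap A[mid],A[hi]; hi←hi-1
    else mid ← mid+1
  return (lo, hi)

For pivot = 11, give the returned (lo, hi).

pivot = 11; lo=0, mid=0, hi=9
A[mid]=1<11: swap A[0],A[0]; lo=1,mid=1 → 1 8 4 5 6 7 2 11 13 14
A[mid]=8<11: swap A[1],A[1]; lo=2,mid=2 → 1 8 4 5 6 7 2 11 13 14
A[mid]=4<11: swap A[2],A[2]; lo=3,mid=3 → 1 8 4 5 6 7 2 11 13 14
A[mid]=5<11: swap A[3],A[3]; lo=4,mid=4 → 1 8 4 5 6 7 2 11 13 14
A[mid]=6<11: swap A[4],A[4]; lo=5,mid=5 → 1 8 4 5 6 7 2 11 13 14
A[mid]=7<11: swap A[5],A[5]; lo=6,mid=6 → 1 8 4 5 6 7 2 11 13 14
A[mid]=2<11: swap A[6],A[6]; lo=7,mid=7 → 1 8 4 5 6 7 2 11 13 14
A[mid]=11=11: mid=8
A[mid]=13>11: swap A[8],A[9]; hi=8 → 1 8 4 5 6 7 2 11 14 13
A[mid]=14>11: swap A[8],A[8]; hi=7 → 1 8 4 5 6 7 2 11 14 13
end: lo=7, hi=7; A = 1 8 4 5 6 7 2 11 14 13

(7, 7)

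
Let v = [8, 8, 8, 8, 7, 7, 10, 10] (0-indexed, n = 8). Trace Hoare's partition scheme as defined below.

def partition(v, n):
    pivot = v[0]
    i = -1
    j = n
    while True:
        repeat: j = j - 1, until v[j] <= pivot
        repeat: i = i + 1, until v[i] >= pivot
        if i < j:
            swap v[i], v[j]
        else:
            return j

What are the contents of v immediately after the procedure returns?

pivot=8
j stops at 5 (7), i stops at 0 (8); swap ⇒ [7, 8, 8, 8, 7, 8, 10, 10]
j stops at 4 (7), i stops at 1 (8); swap ⇒ [7, 7, 8, 8, 8, 8, 10, 10]
j stops at 3 (8), i stops at 2 (8); swap ⇒ [7, 7, 8, 8, 8, 8, 10, 10]
j stops at 2, i stops at 3; i≥j ⇒ return 2. v=[7, 7, 8, 8, 8, 8, 10, 10]

[7, 7, 8, 8, 8, 8, 10, 10]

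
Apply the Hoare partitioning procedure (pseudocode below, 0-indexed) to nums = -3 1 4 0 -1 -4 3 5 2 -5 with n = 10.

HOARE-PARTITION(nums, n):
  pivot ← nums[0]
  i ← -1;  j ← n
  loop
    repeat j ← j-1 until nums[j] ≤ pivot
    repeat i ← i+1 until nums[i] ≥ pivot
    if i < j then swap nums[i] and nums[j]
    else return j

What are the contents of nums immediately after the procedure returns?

pivot=-3
j stops at 9 (-5), i stops at 0 (-3); swap ⇒ -5 1 4 0 -1 -4 3 5 2 -3
j stops at 5 (-4), i stops at 1 (1); swap ⇒ -5 -4 4 0 -1 1 3 5 2 -3
j stops at 1, i stops at 2; i≥j ⇒ return 1. nums=-5 -4 4 0 -1 1 3 5 2 -3

-5 -4 4 0 -1 1 3 5 2 -3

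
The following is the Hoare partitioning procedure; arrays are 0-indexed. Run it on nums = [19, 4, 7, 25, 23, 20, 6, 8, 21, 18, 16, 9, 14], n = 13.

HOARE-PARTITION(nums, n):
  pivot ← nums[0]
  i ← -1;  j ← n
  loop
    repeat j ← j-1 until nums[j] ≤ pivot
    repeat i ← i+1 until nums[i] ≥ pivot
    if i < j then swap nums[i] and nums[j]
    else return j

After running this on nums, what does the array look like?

[14, 4, 7, 9, 16, 18, 6, 8, 21, 20, 23, 25, 19]

pivot = nums[0] = 19; i = -1, j = 13
j→12 (nums[12]=14≤19), i→0 (nums[0]=19≥19); i<j, swap → [14, 4, 7, 25, 23, 20, 6, 8, 21, 18, 16, 9, 19]
j→11 (nums[11]=9≤19), i→3 (nums[3]=25≥19); i<j, swap → [14, 4, 7, 9, 23, 20, 6, 8, 21, 18, 16, 25, 19]
j→10 (nums[10]=16≤19), i→4 (nums[4]=23≥19); i<j, swap → [14, 4, 7, 9, 16, 20, 6, 8, 21, 18, 23, 25, 19]
j→9 (nums[9]=18≤19), i→5 (nums[5]=20≥19); i<j, swap → [14, 4, 7, 9, 16, 18, 6, 8, 21, 20, 23, 25, 19]
j→7, i→8; i≥j, return j=7. nums = [14, 4, 7, 9, 16, 18, 6, 8, 21, 20, 23, 25, 19]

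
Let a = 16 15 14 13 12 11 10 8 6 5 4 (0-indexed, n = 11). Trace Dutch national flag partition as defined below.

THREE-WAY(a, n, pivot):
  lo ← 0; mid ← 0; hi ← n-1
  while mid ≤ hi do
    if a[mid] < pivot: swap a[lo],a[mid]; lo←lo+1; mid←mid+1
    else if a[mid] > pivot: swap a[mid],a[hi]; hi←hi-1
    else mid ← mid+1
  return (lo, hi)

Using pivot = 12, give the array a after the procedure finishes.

pivot = 12; lo=0, mid=0, hi=10
a[mid]=16>12: swap a[0],a[10]; hi=9 → 4 15 14 13 12 11 10 8 6 5 16
a[mid]=4<12: swap a[0],a[0]; lo=1,mid=1 → 4 15 14 13 12 11 10 8 6 5 16
a[mid]=15>12: swap a[1],a[9]; hi=8 → 4 5 14 13 12 11 10 8 6 15 16
a[mid]=5<12: swap a[1],a[1]; lo=2,mid=2 → 4 5 14 13 12 11 10 8 6 15 16
a[mid]=14>12: swap a[2],a[8]; hi=7 → 4 5 6 13 12 11 10 8 14 15 16
a[mid]=6<12: swap a[2],a[2]; lo=3,mid=3 → 4 5 6 13 12 11 10 8 14 15 16
a[mid]=13>12: swap a[3],a[7]; hi=6 → 4 5 6 8 12 11 10 13 14 15 16
a[mid]=8<12: swap a[3],a[3]; lo=4,mid=4 → 4 5 6 8 12 11 10 13 14 15 16
a[mid]=12=12: mid=5
a[mid]=11<12: swap a[4],a[5]; lo=5,mid=6 → 4 5 6 8 11 12 10 13 14 15 16
a[mid]=10<12: swap a[5],a[6]; lo=6,mid=7 → 4 5 6 8 11 10 12 13 14 15 16
end: lo=6, hi=6; a = 4 5 6 8 11 10 12 13 14 15 16

4 5 6 8 11 10 12 13 14 15 16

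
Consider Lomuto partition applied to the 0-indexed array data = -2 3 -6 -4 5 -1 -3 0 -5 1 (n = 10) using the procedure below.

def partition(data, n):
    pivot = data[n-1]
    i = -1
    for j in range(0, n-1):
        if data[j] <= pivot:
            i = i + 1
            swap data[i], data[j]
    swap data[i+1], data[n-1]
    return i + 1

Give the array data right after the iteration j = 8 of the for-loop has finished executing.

-2 -6 -4 -1 -3 0 -5 3 5 1

pivot = data[9] = 1; i = -1
j=0: data[0]=-2 ≤ 1 → i=0, swap data[0],data[0] (no change) → -2 3 -6 -4 5 -1 -3 0 -5 1
j=1: data[1]=3 > 1 → no swap
j=2: data[2]=-6 ≤ 1 → i=1, swap data[1],data[2] → -2 -6 3 -4 5 -1 -3 0 -5 1
j=3: data[3]=-4 ≤ 1 → i=2, swap data[2],data[3] → -2 -6 -4 3 5 -1 -3 0 -5 1
j=4: data[4]=5 > 1 → no swap
j=5: data[5]=-1 ≤ 1 → i=3, swap data[3],data[5] → -2 -6 -4 -1 5 3 -3 0 -5 1
j=6: data[6]=-3 ≤ 1 → i=4, swap data[4],data[6] → -2 -6 -4 -1 -3 3 5 0 -5 1
j=7: data[7]=0 ≤ 1 → i=5, swap data[5],data[7] → -2 -6 -4 -1 -3 0 5 3 -5 1
j=8: data[8]=-5 ≤ 1 → i=6, swap data[6],data[8] → -2 -6 -4 -1 -3 0 -5 3 5 1
(after j=8) data = -2 -6 -4 -1 -3 0 -5 3 5 1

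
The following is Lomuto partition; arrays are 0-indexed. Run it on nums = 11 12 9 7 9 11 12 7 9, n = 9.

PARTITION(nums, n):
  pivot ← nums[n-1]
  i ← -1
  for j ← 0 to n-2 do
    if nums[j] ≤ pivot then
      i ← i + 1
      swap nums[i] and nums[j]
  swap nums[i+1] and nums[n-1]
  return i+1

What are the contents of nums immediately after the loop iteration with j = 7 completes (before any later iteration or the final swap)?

pivot = nums[8] = 9; i = -1
j=0: nums[0]=11 > 9 → no swap
j=1: nums[1]=12 > 9 → no swap
j=2: nums[2]=9 ≤ 9 → i=0, swap nums[0],nums[2] → 9 12 11 7 9 11 12 7 9
j=3: nums[3]=7 ≤ 9 → i=1, swap nums[1],nums[3] → 9 7 11 12 9 11 12 7 9
j=4: nums[4]=9 ≤ 9 → i=2, swap nums[2],nums[4] → 9 7 9 12 11 11 12 7 9
j=5: nums[5]=11 > 9 → no swap
j=6: nums[6]=12 > 9 → no swap
j=7: nums[7]=7 ≤ 9 → i=3, swap nums[3],nums[7] → 9 7 9 7 11 11 12 12 9
(after j=7) nums = 9 7 9 7 11 11 12 12 9

9 7 9 7 11 11 12 12 9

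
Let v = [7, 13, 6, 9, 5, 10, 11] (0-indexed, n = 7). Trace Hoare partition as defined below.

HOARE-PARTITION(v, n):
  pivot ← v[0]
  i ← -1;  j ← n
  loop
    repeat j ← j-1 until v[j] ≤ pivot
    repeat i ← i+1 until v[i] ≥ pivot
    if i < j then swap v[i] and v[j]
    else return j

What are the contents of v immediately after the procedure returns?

[5, 6, 13, 9, 7, 10, 11]

pivot = v[0] = 7; i = -1, j = 7
j→4 (v[4]=5≤7), i→0 (v[0]=7≥7); i<j, swap → [5, 13, 6, 9, 7, 10, 11]
j→2 (v[2]=6≤7), i→1 (v[1]=13≥7); i<j, swap → [5, 6, 13, 9, 7, 10, 11]
j→1, i→2; i≥j, return j=1. v = [5, 6, 13, 9, 7, 10, 11]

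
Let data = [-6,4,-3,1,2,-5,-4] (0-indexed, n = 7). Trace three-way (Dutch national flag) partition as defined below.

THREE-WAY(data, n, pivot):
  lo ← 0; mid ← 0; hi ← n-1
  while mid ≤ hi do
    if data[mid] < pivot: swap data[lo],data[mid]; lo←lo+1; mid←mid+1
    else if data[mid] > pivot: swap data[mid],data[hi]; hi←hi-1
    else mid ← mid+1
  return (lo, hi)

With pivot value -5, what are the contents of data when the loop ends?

[-6,-5,1,2,-3,-4,4]

lo=0 mid=0 hi=6
-6<-5: swap(0,0), lo=1 mid=1 ⇒ [-6,4,-3,1,2,-5,-4]
4>-5: swap(1,6), hi=5 ⇒ [-6,-4,-3,1,2,-5,4]
-4>-5: swap(1,5), hi=4 ⇒ [-6,-5,-3,1,2,-4,4]
-5=-5: mid=2
-3>-5: swap(2,4), hi=3 ⇒ [-6,-5,2,1,-3,-4,4]
2>-5: swap(2,3), hi=2 ⇒ [-6,-5,1,2,-3,-4,4]
1>-5: swap(2,2), hi=1 ⇒ [-6,-5,1,2,-3,-4,4]
done. lo=1 hi=1; data=[-6,-5,1,2,-3,-4,4]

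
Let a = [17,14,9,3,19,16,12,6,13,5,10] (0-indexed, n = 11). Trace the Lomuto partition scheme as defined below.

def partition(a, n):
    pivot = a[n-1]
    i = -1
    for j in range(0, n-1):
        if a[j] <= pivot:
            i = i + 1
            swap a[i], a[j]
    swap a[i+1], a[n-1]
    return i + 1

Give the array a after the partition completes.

[9,3,6,5,10,16,12,17,13,14,19]

pivot = a[10] = 10; i = -1
j=0: a[0]=17 > 10 → no swap
j=1: a[1]=14 > 10 → no swap
j=2: a[2]=9 ≤ 10 → i=0, swap a[0],a[2] → [9,14,17,3,19,16,12,6,13,5,10]
j=3: a[3]=3 ≤ 10 → i=1, swap a[1],a[3] → [9,3,17,14,19,16,12,6,13,5,10]
j=4: a[4]=19 > 10 → no swap
j=5: a[5]=16 > 10 → no swap
j=6: a[6]=12 > 10 → no swap
j=7: a[7]=6 ≤ 10 → i=2, swap a[2],a[7] → [9,3,6,14,19,16,12,17,13,5,10]
j=8: a[8]=13 > 10 → no swap
j=9: a[9]=5 ≤ 10 → i=3, swap a[3],a[9] → [9,3,6,5,19,16,12,17,13,14,10]
final swap a[4],a[10] → [9,3,6,5,10,16,12,17,13,14,19]; return 4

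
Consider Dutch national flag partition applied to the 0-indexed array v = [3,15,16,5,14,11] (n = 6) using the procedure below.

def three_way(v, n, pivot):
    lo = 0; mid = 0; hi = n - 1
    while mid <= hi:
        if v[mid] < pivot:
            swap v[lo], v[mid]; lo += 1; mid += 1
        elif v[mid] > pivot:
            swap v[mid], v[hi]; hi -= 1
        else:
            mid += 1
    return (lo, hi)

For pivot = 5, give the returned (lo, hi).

lo=0 mid=0 hi=5
3<5: swap(0,0), lo=1 mid=1 ⇒ [3,15,16,5,14,11]
15>5: swap(1,5), hi=4 ⇒ [3,11,16,5,14,15]
11>5: swap(1,4), hi=3 ⇒ [3,14,16,5,11,15]
14>5: swap(1,3), hi=2 ⇒ [3,5,16,14,11,15]
5=5: mid=2
16>5: swap(2,2), hi=1 ⇒ [3,5,16,14,11,15]
done. lo=1 hi=1; v=[3,5,16,14,11,15]

(1, 1)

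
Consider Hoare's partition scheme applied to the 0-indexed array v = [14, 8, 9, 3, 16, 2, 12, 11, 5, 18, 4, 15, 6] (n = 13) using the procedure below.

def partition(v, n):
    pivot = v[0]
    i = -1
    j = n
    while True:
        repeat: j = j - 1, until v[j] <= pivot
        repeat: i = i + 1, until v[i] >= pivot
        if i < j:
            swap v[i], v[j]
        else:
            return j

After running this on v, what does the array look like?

[6, 8, 9, 3, 4, 2, 12, 11, 5, 18, 16, 15, 14]

pivot = v[0] = 14; i = -1, j = 13
j→12 (v[12]=6≤14), i→0 (v[0]=14≥14); i<j, swap → [6, 8, 9, 3, 16, 2, 12, 11, 5, 18, 4, 15, 14]
j→10 (v[10]=4≤14), i→4 (v[4]=16≥14); i<j, swap → [6, 8, 9, 3, 4, 2, 12, 11, 5, 18, 16, 15, 14]
j→8, i→9; i≥j, return j=8. v = [6, 8, 9, 3, 4, 2, 12, 11, 5, 18, 16, 15, 14]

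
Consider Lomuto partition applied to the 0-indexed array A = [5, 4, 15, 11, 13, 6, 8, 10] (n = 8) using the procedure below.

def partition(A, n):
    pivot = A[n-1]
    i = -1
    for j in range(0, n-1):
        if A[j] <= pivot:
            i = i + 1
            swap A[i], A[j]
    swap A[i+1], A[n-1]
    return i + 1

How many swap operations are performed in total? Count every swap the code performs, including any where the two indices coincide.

pivot=10, i=-1
j=0: 5≤10, i=0, swap(0,0) ⇒ [5, 4, 15, 11, 13, 6, 8, 10]
j=1: 4≤10, i=1, swap(1,1) ⇒ [5, 4, 15, 11, 13, 6, 8, 10]
j=2: 15>10, skip
j=3: 11>10, skip
j=4: 13>10, skip
j=5: 6≤10, i=2, swap(2,5) ⇒ [5, 4, 6, 11, 13, 15, 8, 10]
j=6: 8≤10, i=3, swap(3,6) ⇒ [5, 4, 6, 8, 13, 15, 11, 10]
swap(4,7) ⇒ [5, 4, 6, 8, 10, 15, 11, 13]; return 4

5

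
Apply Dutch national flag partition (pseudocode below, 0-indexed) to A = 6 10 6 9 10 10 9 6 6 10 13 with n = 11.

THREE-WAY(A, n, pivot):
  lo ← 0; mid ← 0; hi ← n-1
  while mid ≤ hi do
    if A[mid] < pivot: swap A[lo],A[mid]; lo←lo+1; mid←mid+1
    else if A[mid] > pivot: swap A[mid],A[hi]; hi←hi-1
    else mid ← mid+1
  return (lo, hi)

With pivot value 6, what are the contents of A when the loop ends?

pivot = 6; lo=0, mid=0, hi=10
A[mid]=6=6: mid=1
A[mid]=10>6: swap A[1],A[10]; hi=9 → 6 13 6 9 10 10 9 6 6 10 10
A[mid]=13>6: swap A[1],A[9]; hi=8 → 6 10 6 9 10 10 9 6 6 13 10
A[mid]=10>6: swap A[1],A[8]; hi=7 → 6 6 6 9 10 10 9 6 10 13 10
A[mid]=6=6: mid=2
A[mid]=6=6: mid=3
A[mid]=9>6: swap A[3],A[7]; hi=6 → 6 6 6 6 10 10 9 9 10 13 10
A[mid]=6=6: mid=4
A[mid]=10>6: swap A[4],A[6]; hi=5 → 6 6 6 6 9 10 10 9 10 13 10
A[mid]=9>6: swap A[4],A[5]; hi=4 → 6 6 6 6 10 9 10 9 10 13 10
A[mid]=10>6: swap A[4],A[4]; hi=3 → 6 6 6 6 10 9 10 9 10 13 10
end: lo=0, hi=3; A = 6 6 6 6 10 9 10 9 10 13 10

6 6 6 6 10 9 10 9 10 13 10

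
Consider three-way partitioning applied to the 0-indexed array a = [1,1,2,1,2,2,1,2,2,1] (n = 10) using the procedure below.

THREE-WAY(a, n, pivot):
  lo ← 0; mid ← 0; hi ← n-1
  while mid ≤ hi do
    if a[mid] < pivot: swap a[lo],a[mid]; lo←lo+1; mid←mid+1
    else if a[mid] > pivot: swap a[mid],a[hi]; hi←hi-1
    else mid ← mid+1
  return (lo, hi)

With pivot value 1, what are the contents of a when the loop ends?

pivot = 1; lo=0, mid=0, hi=9
a[mid]=1=1: mid=1
a[mid]=1=1: mid=2
a[mid]=2>1: swap a[2],a[9]; hi=8 → [1,1,1,1,2,2,1,2,2,2]
a[mid]=1=1: mid=3
a[mid]=1=1: mid=4
a[mid]=2>1: swap a[4],a[8]; hi=7 → [1,1,1,1,2,2,1,2,2,2]
a[mid]=2>1: swap a[4],a[7]; hi=6 → [1,1,1,1,2,2,1,2,2,2]
a[mid]=2>1: swap a[4],a[6]; hi=5 → [1,1,1,1,1,2,2,2,2,2]
a[mid]=1=1: mid=5
a[mid]=2>1: swap a[5],a[5]; hi=4 → [1,1,1,1,1,2,2,2,2,2]
end: lo=0, hi=4; a = [1,1,1,1,1,2,2,2,2,2]

[1,1,1,1,1,2,2,2,2,2]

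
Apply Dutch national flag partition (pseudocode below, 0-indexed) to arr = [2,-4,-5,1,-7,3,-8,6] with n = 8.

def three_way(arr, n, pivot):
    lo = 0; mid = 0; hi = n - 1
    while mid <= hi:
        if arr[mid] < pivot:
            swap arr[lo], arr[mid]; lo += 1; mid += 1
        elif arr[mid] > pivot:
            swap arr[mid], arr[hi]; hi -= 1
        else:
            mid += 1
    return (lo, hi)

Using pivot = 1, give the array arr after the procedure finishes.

[-8,-4,-5,-7,1,3,6,2]

pivot = 1; lo=0, mid=0, hi=7
arr[mid]=2>1: swap arr[0],arr[7]; hi=6 → [6,-4,-5,1,-7,3,-8,2]
arr[mid]=6>1: swap arr[0],arr[6]; hi=5 → [-8,-4,-5,1,-7,3,6,2]
arr[mid]=-8<1: swap arr[0],arr[0]; lo=1,mid=1 → [-8,-4,-5,1,-7,3,6,2]
arr[mid]=-4<1: swap arr[1],arr[1]; lo=2,mid=2 → [-8,-4,-5,1,-7,3,6,2]
arr[mid]=-5<1: swap arr[2],arr[2]; lo=3,mid=3 → [-8,-4,-5,1,-7,3,6,2]
arr[mid]=1=1: mid=4
arr[mid]=-7<1: swap arr[3],arr[4]; lo=4,mid=5 → [-8,-4,-5,-7,1,3,6,2]
arr[mid]=3>1: swap arr[5],arr[5]; hi=4 → [-8,-4,-5,-7,1,3,6,2]
end: lo=4, hi=4; arr = [-8,-4,-5,-7,1,3,6,2]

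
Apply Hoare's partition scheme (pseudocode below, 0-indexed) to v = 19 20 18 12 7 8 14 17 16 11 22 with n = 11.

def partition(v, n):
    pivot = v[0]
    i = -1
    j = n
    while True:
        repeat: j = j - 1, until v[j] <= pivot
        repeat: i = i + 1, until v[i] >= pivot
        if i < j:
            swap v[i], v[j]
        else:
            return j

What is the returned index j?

7

pivot=19
j stops at 9 (11), i stops at 0 (19); swap ⇒ 11 20 18 12 7 8 14 17 16 19 22
j stops at 8 (16), i stops at 1 (20); swap ⇒ 11 16 18 12 7 8 14 17 20 19 22
j stops at 7, i stops at 8; i≥j ⇒ return 7. v=11 16 18 12 7 8 14 17 20 19 22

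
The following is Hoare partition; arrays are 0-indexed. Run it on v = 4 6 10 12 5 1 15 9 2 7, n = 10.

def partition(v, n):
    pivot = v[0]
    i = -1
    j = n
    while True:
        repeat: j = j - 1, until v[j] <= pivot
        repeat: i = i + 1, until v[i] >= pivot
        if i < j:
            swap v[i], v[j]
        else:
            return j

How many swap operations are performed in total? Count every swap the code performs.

2

pivot=4
j stops at 8 (2), i stops at 0 (4); swap ⇒ 2 6 10 12 5 1 15 9 4 7
j stops at 5 (1), i stops at 1 (6); swap ⇒ 2 1 10 12 5 6 15 9 4 7
j stops at 1, i stops at 2; i≥j ⇒ return 1. v=2 1 10 12 5 6 15 9 4 7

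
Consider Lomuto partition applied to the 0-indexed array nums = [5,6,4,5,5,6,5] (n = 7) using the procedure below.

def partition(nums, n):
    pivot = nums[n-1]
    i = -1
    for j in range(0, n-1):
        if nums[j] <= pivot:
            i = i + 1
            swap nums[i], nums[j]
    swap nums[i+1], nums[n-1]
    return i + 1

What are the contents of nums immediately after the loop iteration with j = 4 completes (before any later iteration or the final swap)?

pivot = nums[6] = 5; i = -1
j=0: nums[0]=5 ≤ 5 → i=0, swap nums[0],nums[0] (no change) → [5,6,4,5,5,6,5]
j=1: nums[1]=6 > 5 → no swap
j=2: nums[2]=4 ≤ 5 → i=1, swap nums[1],nums[2] → [5,4,6,5,5,6,5]
j=3: nums[3]=5 ≤ 5 → i=2, swap nums[2],nums[3] → [5,4,5,6,5,6,5]
j=4: nums[4]=5 ≤ 5 → i=3, swap nums[3],nums[4] → [5,4,5,5,6,6,5]
(after j=4) nums = [5,4,5,5,6,6,5]

[5,4,5,5,6,6,5]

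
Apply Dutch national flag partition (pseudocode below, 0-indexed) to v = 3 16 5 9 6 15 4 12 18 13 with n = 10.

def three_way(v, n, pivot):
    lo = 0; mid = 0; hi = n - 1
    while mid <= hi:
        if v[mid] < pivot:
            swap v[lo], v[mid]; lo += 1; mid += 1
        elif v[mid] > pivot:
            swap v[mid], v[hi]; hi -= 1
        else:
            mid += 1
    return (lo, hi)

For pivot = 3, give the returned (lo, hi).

(0, 0)

lo=0 mid=0 hi=9
3=3: mid=1
16>3: swap(1,9), hi=8 ⇒ 3 13 5 9 6 15 4 12 18 16
13>3: swap(1,8), hi=7 ⇒ 3 18 5 9 6 15 4 12 13 16
18>3: swap(1,7), hi=6 ⇒ 3 12 5 9 6 15 4 18 13 16
12>3: swap(1,6), hi=5 ⇒ 3 4 5 9 6 15 12 18 13 16
4>3: swap(1,5), hi=4 ⇒ 3 15 5 9 6 4 12 18 13 16
15>3: swap(1,4), hi=3 ⇒ 3 6 5 9 15 4 12 18 13 16
6>3: swap(1,3), hi=2 ⇒ 3 9 5 6 15 4 12 18 13 16
9>3: swap(1,2), hi=1 ⇒ 3 5 9 6 15 4 12 18 13 16
5>3: swap(1,1), hi=0 ⇒ 3 5 9 6 15 4 12 18 13 16
done. lo=0 hi=0; v=3 5 9 6 15 4 12 18 13 16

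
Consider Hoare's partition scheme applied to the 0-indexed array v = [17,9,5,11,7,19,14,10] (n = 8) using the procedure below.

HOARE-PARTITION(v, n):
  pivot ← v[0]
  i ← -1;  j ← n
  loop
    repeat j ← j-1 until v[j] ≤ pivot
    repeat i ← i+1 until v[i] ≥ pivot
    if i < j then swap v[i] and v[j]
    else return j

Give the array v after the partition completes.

pivot=17
j stops at 7 (10), i stops at 0 (17); swap ⇒ [10,9,5,11,7,19,14,17]
j stops at 6 (14), i stops at 5 (19); swap ⇒ [10,9,5,11,7,14,19,17]
j stops at 5, i stops at 6; i≥j ⇒ return 5. v=[10,9,5,11,7,14,19,17]

[10,9,5,11,7,14,19,17]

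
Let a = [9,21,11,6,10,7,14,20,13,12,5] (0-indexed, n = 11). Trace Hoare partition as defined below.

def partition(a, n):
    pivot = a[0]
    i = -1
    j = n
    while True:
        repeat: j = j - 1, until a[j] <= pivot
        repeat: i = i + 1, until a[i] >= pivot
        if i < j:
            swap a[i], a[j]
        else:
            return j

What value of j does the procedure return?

2

pivot = a[0] = 9; i = -1, j = 11
j→10 (a[10]=5≤9), i→0 (a[0]=9≥9); i<j, swap → [5,21,11,6,10,7,14,20,13,12,9]
j→5 (a[5]=7≤9), i→1 (a[1]=21≥9); i<j, swap → [5,7,11,6,10,21,14,20,13,12,9]
j→3 (a[3]=6≤9), i→2 (a[2]=11≥9); i<j, swap → [5,7,6,11,10,21,14,20,13,12,9]
j→2, i→3; i≥j, return j=2. a = [5,7,6,11,10,21,14,20,13,12,9]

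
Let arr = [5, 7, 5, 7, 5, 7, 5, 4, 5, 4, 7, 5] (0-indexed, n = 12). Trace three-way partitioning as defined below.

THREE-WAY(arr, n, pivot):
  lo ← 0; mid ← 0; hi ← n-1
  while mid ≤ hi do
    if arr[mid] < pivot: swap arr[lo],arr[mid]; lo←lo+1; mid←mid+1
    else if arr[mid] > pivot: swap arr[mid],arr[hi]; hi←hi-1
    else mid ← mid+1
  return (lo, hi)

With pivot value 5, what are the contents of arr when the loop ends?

pivot = 5; lo=0, mid=0, hi=11
arr[mid]=5=5: mid=1
arr[mid]=7>5: swap arr[1],arr[11]; hi=10 → [5, 5, 5, 7, 5, 7, 5, 4, 5, 4, 7, 7]
arr[mid]=5=5: mid=2
arr[mid]=5=5: mid=3
arr[mid]=7>5: swap arr[3],arr[10]; hi=9 → [5, 5, 5, 7, 5, 7, 5, 4, 5, 4, 7, 7]
arr[mid]=7>5: swap arr[3],arr[9]; hi=8 → [5, 5, 5, 4, 5, 7, 5, 4, 5, 7, 7, 7]
arr[mid]=4<5: swap arr[0],arr[3]; lo=1,mid=4 → [4, 5, 5, 5, 5, 7, 5, 4, 5, 7, 7, 7]
arr[mid]=5=5: mid=5
arr[mid]=7>5: swap arr[5],arr[8]; hi=7 → [4, 5, 5, 5, 5, 5, 5, 4, 7, 7, 7, 7]
arr[mid]=5=5: mid=6
arr[mid]=5=5: mid=7
arr[mid]=4<5: swap arr[1],arr[7]; lo=2,mid=8 → [4, 4, 5, 5, 5, 5, 5, 5, 7, 7, 7, 7]
end: lo=2, hi=7; arr = [4, 4, 5, 5, 5, 5, 5, 5, 7, 7, 7, 7]

[4, 4, 5, 5, 5, 5, 5, 5, 7, 7, 7, 7]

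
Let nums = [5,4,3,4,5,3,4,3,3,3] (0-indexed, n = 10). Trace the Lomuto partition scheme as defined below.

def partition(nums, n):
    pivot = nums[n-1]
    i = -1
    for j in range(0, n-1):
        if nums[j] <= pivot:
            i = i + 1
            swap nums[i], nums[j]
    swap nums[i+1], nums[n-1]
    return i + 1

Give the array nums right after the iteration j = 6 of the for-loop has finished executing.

pivot = nums[9] = 3; i = -1
j=0: nums[0]=5 > 3 → no swap
j=1: nums[1]=4 > 3 → no swap
j=2: nums[2]=3 ≤ 3 → i=0, swap nums[0],nums[2] → [3,4,5,4,5,3,4,3,3,3]
j=3: nums[3]=4 > 3 → no swap
j=4: nums[4]=5 > 3 → no swap
j=5: nums[5]=3 ≤ 3 → i=1, swap nums[1],nums[5] → [3,3,5,4,5,4,4,3,3,3]
j=6: nums[6]=4 > 3 → no swap
(after j=6) nums = [3,3,5,4,5,4,4,3,3,3]

[3,3,5,4,5,4,4,3,3,3]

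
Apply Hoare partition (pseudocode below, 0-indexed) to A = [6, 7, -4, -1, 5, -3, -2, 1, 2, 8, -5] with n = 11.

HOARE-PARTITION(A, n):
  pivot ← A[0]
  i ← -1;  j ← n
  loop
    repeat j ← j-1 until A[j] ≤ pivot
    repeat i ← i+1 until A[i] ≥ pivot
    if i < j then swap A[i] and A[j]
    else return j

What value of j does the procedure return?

pivot=6
j stops at 10 (-5), i stops at 0 (6); swap ⇒ [-5, 7, -4, -1, 5, -3, -2, 1, 2, 8, 6]
j stops at 8 (2), i stops at 1 (7); swap ⇒ [-5, 2, -4, -1, 5, -3, -2, 1, 7, 8, 6]
j stops at 7, i stops at 8; i≥j ⇒ return 7. A=[-5, 2, -4, -1, 5, -3, -2, 1, 7, 8, 6]

7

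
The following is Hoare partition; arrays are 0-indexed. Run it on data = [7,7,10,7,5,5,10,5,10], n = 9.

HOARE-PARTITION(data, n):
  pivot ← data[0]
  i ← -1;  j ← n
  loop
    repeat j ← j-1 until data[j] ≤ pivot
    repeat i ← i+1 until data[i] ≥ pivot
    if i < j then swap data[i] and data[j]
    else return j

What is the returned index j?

3

pivot = data[0] = 7; i = -1, j = 9
j→7 (data[7]=5≤7), i→0 (data[0]=7≥7); i<j, swap → [5,7,10,7,5,5,10,7,10]
j→5 (data[5]=5≤7), i→1 (data[1]=7≥7); i<j, swap → [5,5,10,7,5,7,10,7,10]
j→4 (data[4]=5≤7), i→2 (data[2]=10≥7); i<j, swap → [5,5,5,7,10,7,10,7,10]
j→3, i→3; i≥j, return j=3. data = [5,5,5,7,10,7,10,7,10]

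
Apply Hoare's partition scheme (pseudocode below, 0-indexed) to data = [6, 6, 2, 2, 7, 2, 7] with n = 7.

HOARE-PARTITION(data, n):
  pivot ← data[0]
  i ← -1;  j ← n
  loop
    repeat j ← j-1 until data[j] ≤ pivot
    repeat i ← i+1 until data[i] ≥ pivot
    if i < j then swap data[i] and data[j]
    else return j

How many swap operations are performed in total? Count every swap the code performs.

2

pivot=6
j stops at 5 (2), i stops at 0 (6); swap ⇒ [2, 6, 2, 2, 7, 6, 7]
j stops at 3 (2), i stops at 1 (6); swap ⇒ [2, 2, 2, 6, 7, 6, 7]
j stops at 2, i stops at 3; i≥j ⇒ return 2. data=[2, 2, 2, 6, 7, 6, 7]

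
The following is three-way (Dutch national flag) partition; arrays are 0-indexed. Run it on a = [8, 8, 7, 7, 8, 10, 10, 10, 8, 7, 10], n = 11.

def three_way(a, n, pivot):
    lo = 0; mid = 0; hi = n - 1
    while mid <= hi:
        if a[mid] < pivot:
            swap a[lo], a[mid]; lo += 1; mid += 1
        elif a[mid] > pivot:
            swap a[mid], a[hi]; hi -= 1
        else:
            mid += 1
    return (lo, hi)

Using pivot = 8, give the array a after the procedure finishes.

pivot = 8; lo=0, mid=0, hi=10
a[mid]=8=8: mid=1
a[mid]=8=8: mid=2
a[mid]=7<8: swap a[0],a[2]; lo=1,mid=3 → [7, 8, 8, 7, 8, 10, 10, 10, 8, 7, 10]
a[mid]=7<8: swap a[1],a[3]; lo=2,mid=4 → [7, 7, 8, 8, 8, 10, 10, 10, 8, 7, 10]
a[mid]=8=8: mid=5
a[mid]=10>8: swap a[5],a[10]; hi=9 → [7, 7, 8, 8, 8, 10, 10, 10, 8, 7, 10]
a[mid]=10>8: swap a[5],a[9]; hi=8 → [7, 7, 8, 8, 8, 7, 10, 10, 8, 10, 10]
a[mid]=7<8: swap a[2],a[5]; lo=3,mid=6 → [7, 7, 7, 8, 8, 8, 10, 10, 8, 10, 10]
a[mid]=10>8: swap a[6],a[8]; hi=7 → [7, 7, 7, 8, 8, 8, 8, 10, 10, 10, 10]
a[mid]=8=8: mid=7
a[mid]=10>8: swap a[7],a[7]; hi=6 → [7, 7, 7, 8, 8, 8, 8, 10, 10, 10, 10]
end: lo=3, hi=6; a = [7, 7, 7, 8, 8, 8, 8, 10, 10, 10, 10]

[7, 7, 7, 8, 8, 8, 8, 10, 10, 10, 10]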